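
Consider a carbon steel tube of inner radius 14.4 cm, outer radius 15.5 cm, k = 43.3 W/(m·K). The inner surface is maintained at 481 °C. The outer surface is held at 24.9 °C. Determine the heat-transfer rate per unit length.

Q' = 1690 kW/m

Q' = 2πk·ΔT/ln(r₂/r₁) = 2π × 43.3 × 456.1 / ln(0.155/0.144) = 1.69×10^6 W/m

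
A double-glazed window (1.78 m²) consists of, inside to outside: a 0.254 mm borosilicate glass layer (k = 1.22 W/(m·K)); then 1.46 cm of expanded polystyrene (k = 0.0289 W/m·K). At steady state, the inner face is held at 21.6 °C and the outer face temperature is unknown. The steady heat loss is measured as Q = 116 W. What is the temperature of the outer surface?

T_out = -11.3 °C

Sum the resistances:
  R_borosilicate glass = L/(kA) = 2.54×10^-4/(1.22·1.78) = 1.170×10^-4 K/W
  R_expanded polystyrene = L/(kA) = 0.0146/(0.0289·1.78) = 0.2838 K/W
ΣR = 0.2839 K/W
ΔT = Q·ΣR = 116 × 0.2839 = 32.93 K
Heat flows outward, so T_out = T_in − ΔT = 21.6 − 32.93 = -11.3 °C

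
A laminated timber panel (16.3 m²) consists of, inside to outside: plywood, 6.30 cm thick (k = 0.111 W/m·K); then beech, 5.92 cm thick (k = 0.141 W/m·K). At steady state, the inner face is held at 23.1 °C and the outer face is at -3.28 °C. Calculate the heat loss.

Q = 435 W

Resistance network (inner→outer):
  R_plywood = L/(kA) = 0.0630/(0.111·16.3) = 0.03482 K/W
  R_beech = L/(kA) = 0.0592/(0.141·16.3) = 0.02576 K/W
ΣR = 0.03482 + 0.02576 = 0.06058 K/W
Q = ΔT/ΣR = (23.1 °C − -3.28 °C)/0.06058 = 435 W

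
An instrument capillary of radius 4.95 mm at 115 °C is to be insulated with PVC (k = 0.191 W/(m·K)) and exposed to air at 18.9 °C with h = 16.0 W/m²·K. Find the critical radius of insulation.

r_cr = 1.19 cm

For a cylinder, r_cr = k_ins/h = 0.191/16.0 = 0.0119 m = 1.19 cm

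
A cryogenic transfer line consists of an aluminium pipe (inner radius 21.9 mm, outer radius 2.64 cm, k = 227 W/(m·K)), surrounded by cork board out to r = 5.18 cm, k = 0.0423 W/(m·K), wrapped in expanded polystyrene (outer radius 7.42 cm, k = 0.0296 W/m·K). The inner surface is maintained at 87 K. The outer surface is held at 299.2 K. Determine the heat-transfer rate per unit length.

Q' = 47.5 W/m

Series thermal resistances, inner to outer:
  R'_aluminium = ln(0.0264/0.0219)/(2πk) = 0.1869/(2π·227) = 1.310×10^-4 m·K/W
  R'_cork board = ln(0.0518/0.0264)/(2πk) = 0.6740/(2π·0.0423) = 2.536 m·K/W
  R'_expanded polystyrene = ln(0.0742/0.0518)/(2πk) = 0.3594/(2π·0.0296) = 1.932 m·K/W
ΣR = 1.310×10^-4 + 2.536 + 1.932 = 4.468 m·K/W
Q' = ΔT/ΣR = (87 K − 299.2 K)/4.468 = -47.5 W/m
(Negative Q' ⇒ heat flows inward; heat gain = 47.5 W/m.)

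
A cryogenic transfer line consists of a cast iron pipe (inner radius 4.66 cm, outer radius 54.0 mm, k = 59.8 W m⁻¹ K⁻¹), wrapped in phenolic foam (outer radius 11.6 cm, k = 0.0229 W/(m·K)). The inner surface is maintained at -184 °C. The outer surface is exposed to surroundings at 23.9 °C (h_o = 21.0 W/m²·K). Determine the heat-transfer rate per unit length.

Q' = 38.6 W/m

Series thermal resistances, inner to outer:
  R'_cast iron = ln(0.0540/0.0466)/(2πk) = 0.1474/(2π·59.8) = 3.923×10^-4 m·K/W
  R'_phenolic foam = ln(0.116/0.0540)/(2πk) = 0.7646/(2π·0.0229) = 5.314 m·K/W
  R'_conv,out = 1/(2πr h) = 1/(2π·0.116·21.0) = 0.06533 m·K/W
ΣR = 3.923×10^-4 + 5.314 + 0.06533 = 5.380 m·K/W
Q' = ΔT/ΣR = (-184 °C − 23.9 °C)/5.380 = -38.6 W/m
(Negative Q' ⇒ heat flows inward; heat gain = 38.6 W/m.)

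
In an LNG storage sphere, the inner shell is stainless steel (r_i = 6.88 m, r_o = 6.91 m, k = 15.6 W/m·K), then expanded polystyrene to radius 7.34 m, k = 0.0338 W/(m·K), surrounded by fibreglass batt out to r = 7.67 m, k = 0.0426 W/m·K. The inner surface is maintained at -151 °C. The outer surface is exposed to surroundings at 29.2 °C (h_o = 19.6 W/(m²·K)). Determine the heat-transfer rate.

Resistance network (inner→outer):
  R_stainless steel = (1/6.88 − 1/6.91)/(4πk) = 6.310×10^-4/(4π·15.6) = 3.219×10^-6 K/W
  R_expanded polystyrene = (1/6.91 − 1/7.34)/(4πk) = 0.008478/(4π·0.0338) = 0.01996 K/W
  R_fibreglass batt = (1/7.34 − 1/7.67)/(4πk) = 0.005862/(4π·0.0426) = 0.01095 K/W
  R_conv,out = 1/(4πr²h) = 1/(4π·7.67²·19.6) = 6.901×10^-5 K/W
ΣR = 3.219×10^-6 + 0.01996 + 0.01095 + 6.901×10^-5 = 0.03098 K/W
Q = ΔT/ΣR = (-151 °C − 29.2 °C)/0.03098 = -5820 W
(Negative Q ⇒ heat flows inward; heat gain = 5820 W.)

Q = 5820 W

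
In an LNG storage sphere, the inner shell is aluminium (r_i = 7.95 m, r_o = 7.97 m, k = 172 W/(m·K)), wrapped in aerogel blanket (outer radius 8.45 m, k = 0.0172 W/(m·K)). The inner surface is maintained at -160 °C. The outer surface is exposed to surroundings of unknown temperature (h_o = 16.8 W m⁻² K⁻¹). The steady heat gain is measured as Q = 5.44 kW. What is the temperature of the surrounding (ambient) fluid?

T_out = 19.7 °C

Series resistances:
  R_aluminium = (1/7.95 − 1/7.97)/(4πk) = 3.156×10^-4/(4π·172) = 1.460×10^-7 K/W
  R_aerogel blanket = (1/7.97 − 1/8.45)/(4πk) = 0.007127/(4π·0.0172) = 0.03298 K/W
  R_conv,out = 1/(4πr²h) = 1/(4π·8.45²·16.8) = 6.634×10^-5 K/W
ΣR = 0.03304 K/W
ΔT = Q·ΣR = 5440 × 0.03304 = 179.7 K
Heat flows inward, so T_out = T_in + ΔT = -160 + 179.7 = 19.7 °C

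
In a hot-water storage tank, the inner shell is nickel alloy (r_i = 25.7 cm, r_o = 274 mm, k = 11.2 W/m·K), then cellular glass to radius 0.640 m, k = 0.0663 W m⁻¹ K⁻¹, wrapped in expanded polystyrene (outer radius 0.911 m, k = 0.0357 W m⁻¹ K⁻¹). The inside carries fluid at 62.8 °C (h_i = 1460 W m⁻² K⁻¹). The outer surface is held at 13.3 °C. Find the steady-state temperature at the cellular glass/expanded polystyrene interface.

Treat each layer as a resistance in series:
  R_conv,in = 1/(4πr²h) = 1/(4π·0.257²·1460) = 8.252×10^-4 K/W
  R_nickel alloy = (1/0.257 − 1/0.274)/(4πk) = 0.2414/(4π·11.2) = 0.001715 K/W
  R_cellular glass = (1/0.274 − 1/0.640)/(4πk) = 2.087/(4π·0.0663) = 2.505 K/W
  R_expanded polystyrene = (1/0.640 − 1/0.911)/(4πk) = 0.4648/(4π·0.0357) = 1.036 K/W
ΣR = 8.252×10^-4 + 0.001715 + 2.505 + 1.036 = 3.544 K/W
Q = ΔT/ΣR = (62.8 °C − 13.3 °C)/3.544 = 13.97 W
From the inner boundary to the cellular glass/expanded polystyrene interface, ΣR_partial = 2.508 K/W.
T_interface = T_in − Q·ΣR_partial = 62.8 °C − (13.97)(2.508) = 27.8 °C

T = 27.8 °C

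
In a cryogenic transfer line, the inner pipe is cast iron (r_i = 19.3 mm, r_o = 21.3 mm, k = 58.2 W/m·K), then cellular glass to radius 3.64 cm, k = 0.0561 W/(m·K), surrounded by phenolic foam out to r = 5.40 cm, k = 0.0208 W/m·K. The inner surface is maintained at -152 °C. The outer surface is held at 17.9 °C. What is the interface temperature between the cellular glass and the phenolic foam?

Treat each layer as a resistance in series:
  R'_cast iron = ln(0.0213/0.0193)/(2πk) = 0.09860/(2π·58.2) = 2.696×10^-4 m·K/W
  R'_cellular glass = ln(0.0364/0.0213)/(2πk) = 0.5359/(2π·0.0561) = 1.520 m·K/W
  R'_phenolic foam = ln(0.0540/0.0364)/(2πk) = 0.3944/(2π·0.0208) = 3.018 m·K/W
ΣR = 2.696×10^-4 + 1.520 + 3.018 = 4.538 m·K/W
Q' = ΔT/ΣR = (-152 °C − 17.9 °C)/4.538 = -37.44 W/m
From the inner boundary to the cellular glass/phenolic foam interface, ΣR_partial = 1.520 m·K/W.
T_interface = T_in − Q'·ΣR_partial = -152 °C − (-37.44)(1.520) = -95.1 °C

T = -95.1 °C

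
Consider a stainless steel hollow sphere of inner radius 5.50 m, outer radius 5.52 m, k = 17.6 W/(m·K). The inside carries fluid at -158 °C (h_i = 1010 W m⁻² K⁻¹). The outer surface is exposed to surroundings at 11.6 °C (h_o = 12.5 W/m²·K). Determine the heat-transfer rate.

Q = 7.91×10^5 W

Series thermal resistances, inner to outer:
  R_conv,in = 1/(4πr²h) = 1/(4π·5.50²·1010) = 2.605×10^-6 K/W
  R_stainless steel = (1/5.50 − 1/5.52)/(4πk) = 6.588×10^-4/(4π·17.6) = 2.979×10^-6 K/W
  R_conv,out = 1/(4πr²h) = 1/(4π·5.52²·12.5) = 2.089×10^-4 K/W
ΣR = 2.605×10^-6 + 2.979×10^-6 + 2.089×10^-4 = 2.145×10^-4 K/W
Q = ΔT/ΣR = (-158 °C − 11.6 °C)/2.145×10^-4 = -7.91×10^5 W
(Negative Q ⇒ heat flows inward; heat gain = 7.91×10^5 W.)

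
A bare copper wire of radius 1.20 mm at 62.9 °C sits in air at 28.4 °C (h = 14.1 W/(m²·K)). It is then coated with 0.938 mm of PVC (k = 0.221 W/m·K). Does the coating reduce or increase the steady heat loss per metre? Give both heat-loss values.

Critical radius for a cylinder: r_cr = k/h = 0.0157 m = 1.57 cm.
Outer radius after coating: r₂ = 0.00120 + 9.38×10^-4 = 0.002138 m.
Since r₁ < r_cr and r₂ ≤ r_cr, the coating moves toward the maximum at r_cr — heat loss rises.
Bare: R = 1/(2πr₁h) = 9.406 m·K/W; Q = 34.5/9.406 = 3.67 W/m.
Coated: R = R_cond + R_conv = 5.695 m·K/W; Q = 34.5/5.695 = 6.06 W/m.

increases: 3.67 → 6.06 W/m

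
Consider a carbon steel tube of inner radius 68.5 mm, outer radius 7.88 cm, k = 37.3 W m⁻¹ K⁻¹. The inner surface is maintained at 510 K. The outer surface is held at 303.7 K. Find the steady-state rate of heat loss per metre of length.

Q' = 2πk·ΔT/ln(r₂/r₁) = 2π × 37.3 × 206.3 / ln(0.0788/0.0685) = 3.45×10^5 W/m

Q' = 345 kW/m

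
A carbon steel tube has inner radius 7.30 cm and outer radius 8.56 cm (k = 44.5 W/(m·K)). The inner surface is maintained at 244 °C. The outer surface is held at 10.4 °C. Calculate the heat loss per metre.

Q' = 4.10×10^5 W/m

Q' = 2πk·ΔT/ln(r₂/r₁) = 2π × 44.5 × 233.6 / ln(0.0856/0.0730) = 4.10×10^5 W/m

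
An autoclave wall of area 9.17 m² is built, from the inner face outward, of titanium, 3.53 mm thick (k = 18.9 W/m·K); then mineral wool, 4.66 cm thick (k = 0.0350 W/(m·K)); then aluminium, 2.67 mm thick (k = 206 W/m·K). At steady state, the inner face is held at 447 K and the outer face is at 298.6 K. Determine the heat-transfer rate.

Series thermal resistances, inner to outer:
  R_titanium = L/(kA) = 0.00353/(18.9·9.17) = 2.037×10^-5 K/W
  R_mineral wool = L/(kA) = 0.0466/(0.0350·9.17) = 0.1452 K/W
  R_aluminium = L/(kA) = 0.00267/(206·9.17) = 1.413×10^-6 K/W
ΣR = 2.037×10^-5 + 0.1452 + 1.413×10^-6 = 0.1452 K/W
Q = ΔT/ΣR = (447 K − 298.6 K)/0.1452 = 1020 W

Q = 1020 W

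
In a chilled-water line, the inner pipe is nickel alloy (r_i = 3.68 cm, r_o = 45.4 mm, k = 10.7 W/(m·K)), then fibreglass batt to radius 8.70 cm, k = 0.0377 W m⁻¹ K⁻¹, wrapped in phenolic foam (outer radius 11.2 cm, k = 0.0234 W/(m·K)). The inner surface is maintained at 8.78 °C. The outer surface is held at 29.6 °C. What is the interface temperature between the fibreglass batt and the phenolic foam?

Resistance network (inner→outer):
  R'_nickel alloy = ln(0.0454/0.0368)/(2πk) = 0.2100/(2π·10.7) = 0.003124 m·K/W
  R'_fibreglass batt = ln(0.0870/0.0454)/(2πk) = 0.6504/(2π·0.0377) = 2.746 m·K/W
  R'_phenolic foam = ln(0.112/0.0870)/(2πk) = 0.2526/(2π·0.0234) = 1.718 m·K/W
ΣR = 0.003124 + 2.746 + 1.718 = 4.467 m·K/W
Q' = ΔT/ΣR = (8.78 °C − 29.6 °C)/4.467 = -4.661 W/m
From the inner boundary to the fibreglass batt/phenolic foam interface, ΣR_partial = 2.749 m·K/W.
T_interface = T_in − Q'·ΣR_partial = 8.78 °C − (-4.661)(2.749) = 21.6 °C

T = 21.6 °C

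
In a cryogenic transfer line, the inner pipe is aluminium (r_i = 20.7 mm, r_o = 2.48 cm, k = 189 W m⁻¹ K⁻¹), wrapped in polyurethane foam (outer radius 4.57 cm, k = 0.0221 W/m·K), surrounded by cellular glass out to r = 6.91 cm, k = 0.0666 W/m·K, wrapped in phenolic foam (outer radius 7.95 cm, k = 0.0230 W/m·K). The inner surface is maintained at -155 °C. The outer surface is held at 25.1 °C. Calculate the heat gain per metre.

Treat each layer as a resistance in series:
  R'_aluminium = ln(0.0248/0.0207)/(2πk) = 0.1807/(2π·189) = 1.522×10^-4 m·K/W
  R'_polyurethane foam = ln(0.0457/0.0248)/(2πk) = 0.6113/(2π·0.0221) = 4.402 m·K/W
  R'_cellular glass = ln(0.0691/0.0457)/(2πk) = 0.4135/(2π·0.0666) = 0.9880 m·K/W
  R'_phenolic foam = ln(0.0795/0.0691)/(2πk) = 0.1402/(2π·0.0230) = 0.9702 m·K/W
ΣR = 1.522×10^-4 + 4.402 + 0.9880 + 0.9702 = 6.360 m·K/W
Q' = ΔT/ΣR = (-155 °C − 25.1 °C)/6.360 = -28.3 W/m
(Negative Q' ⇒ heat flows inward; heat gain = 28.3 W/m.)

Q' = 28.3 W/m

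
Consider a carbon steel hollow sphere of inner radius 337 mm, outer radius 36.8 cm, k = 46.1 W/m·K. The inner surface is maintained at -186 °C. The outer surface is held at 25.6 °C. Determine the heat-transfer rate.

Q = 4.90×10^5 W

Q = 4πk·ΔT/(1/r₁ − 1/r₂) = 4π × 46.1 × 211.6 / (1/0.337 − 1/0.368) = 4.90×10^5 W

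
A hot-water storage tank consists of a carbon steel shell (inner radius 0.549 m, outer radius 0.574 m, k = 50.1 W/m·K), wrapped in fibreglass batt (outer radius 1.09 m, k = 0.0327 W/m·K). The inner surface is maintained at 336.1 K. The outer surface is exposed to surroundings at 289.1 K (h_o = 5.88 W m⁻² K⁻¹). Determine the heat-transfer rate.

Treat each layer as a resistance in series:
  R_carbon steel = (1/0.549 − 1/0.574)/(4πk) = 0.07933/(4π·50.1) = 1.260×10^-4 K/W
  R_fibreglass batt = (1/0.574 − 1/1.09)/(4πk) = 0.8247/(4π·0.0327) = 2.007 K/W
  R_conv,out = 1/(4πr²h) = 1/(4π·1.09²·5.88) = 0.01139 K/W
ΣR = 1.260×10^-4 + 2.007 + 0.01139 = 2.019 K/W
Q = ΔT/ΣR = (336.1 K − 289.1 K)/2.019 = 23.3 W

Q = 23.3 W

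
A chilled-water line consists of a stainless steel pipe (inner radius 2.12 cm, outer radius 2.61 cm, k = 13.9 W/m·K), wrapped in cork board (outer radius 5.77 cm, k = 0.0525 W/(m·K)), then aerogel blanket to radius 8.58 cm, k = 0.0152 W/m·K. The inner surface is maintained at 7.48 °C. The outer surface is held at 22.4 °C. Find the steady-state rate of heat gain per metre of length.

Resistance network (inner→outer):
  R'_stainless steel = ln(0.0261/0.0212)/(2πk) = 0.2079/(2π·13.9) = 0.002381 m·K/W
  R'_cork board = ln(0.0577/0.0261)/(2πk) = 0.7933/(2π·0.0525) = 2.405 m·K/W
  R'_aerogel blanket = ln(0.0858/0.0577)/(2πk) = 0.3968/(2π·0.0152) = 4.154 m·K/W
ΣR = 0.002381 + 2.405 + 4.154 = 6.561 m·K/W
Q' = ΔT/ΣR = (7.48 °C − 22.4 °C)/6.561 = -2.27 W/m
(Negative Q' ⇒ heat flows inward; heat gain = 2.27 W/m.)

Q' = 2.27 W/m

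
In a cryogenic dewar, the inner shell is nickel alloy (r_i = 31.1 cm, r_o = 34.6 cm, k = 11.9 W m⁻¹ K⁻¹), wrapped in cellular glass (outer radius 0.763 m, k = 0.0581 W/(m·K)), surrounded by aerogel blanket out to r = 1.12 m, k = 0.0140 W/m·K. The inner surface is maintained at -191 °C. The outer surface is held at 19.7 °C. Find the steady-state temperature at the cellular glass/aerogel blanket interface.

T = -90.5 °C

Resistance network (inner→outer):
  R_nickel alloy = (1/0.311 − 1/0.346)/(4πk) = 0.3253/(4π·11.9) = 0.002175 K/W
  R_cellular glass = (1/0.346 − 1/0.763)/(4πk) = 1.580/(4π·0.0581) = 2.163 K/W
  R_aerogel blanket = (1/0.763 − 1/1.12)/(4πk) = 0.4178/(4π·0.0140) = 2.375 K/W
ΣR = 0.002175 + 2.163 + 2.375 = 4.540 K/W
Q = ΔT/ΣR = (-191 °C − 19.7 °C)/4.540 = -46.41 W
From the inner boundary to the cellular glass/aerogel blanket interface, ΣR_partial = 2.165 K/W.
T_interface = T_in − Q·ΣR_partial = -191 °C − (-46.41)(2.165) = -90.5 °C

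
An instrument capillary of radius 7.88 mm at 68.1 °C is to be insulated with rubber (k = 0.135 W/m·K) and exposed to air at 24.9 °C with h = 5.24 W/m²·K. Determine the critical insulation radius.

For a cylinder, r_cr = k_ins/h = 0.135/5.24 = 0.0258 m = 2.58 cm

r_cr = 2.58 cm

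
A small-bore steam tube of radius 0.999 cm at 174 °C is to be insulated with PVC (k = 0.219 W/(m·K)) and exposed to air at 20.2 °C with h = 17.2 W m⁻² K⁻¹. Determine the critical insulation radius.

For a cylinder, r_cr = k_ins/h = 0.219/17.2 = 0.0127 m = 1.27 cm

r_cr = 1.27 cm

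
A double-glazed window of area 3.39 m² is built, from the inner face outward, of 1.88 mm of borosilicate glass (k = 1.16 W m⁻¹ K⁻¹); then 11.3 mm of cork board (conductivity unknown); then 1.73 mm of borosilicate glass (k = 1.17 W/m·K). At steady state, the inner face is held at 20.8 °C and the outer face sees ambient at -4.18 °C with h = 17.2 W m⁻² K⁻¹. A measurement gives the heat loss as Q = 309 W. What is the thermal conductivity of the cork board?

k = 0.0531 W/m·K

ΣR = ΔT/Q = |20.8 − -4.18|/309 = 0.08084 K/W
Known resistances:
  R_borosilicate glass = L/(kA) = 0.00188/(1.16·3.39) = 4.781×10^-4 K/W
  R_borosilicate glass = L/(kA) = 0.00173/(1.17·3.39) = 4.362×10^-4 K/W
  R_conv,out = 1/(hA) = 1/(17.2·3.39) = 0.01715 K/W
R_cork board = ΣR − ΣR_known = 0.08084 − 0.01806 = 0.06278 K/W
L/(kA) = 0.06278 ⇒ k = 0.0113/(0.06278·3.39) = 0.0531 W/m·K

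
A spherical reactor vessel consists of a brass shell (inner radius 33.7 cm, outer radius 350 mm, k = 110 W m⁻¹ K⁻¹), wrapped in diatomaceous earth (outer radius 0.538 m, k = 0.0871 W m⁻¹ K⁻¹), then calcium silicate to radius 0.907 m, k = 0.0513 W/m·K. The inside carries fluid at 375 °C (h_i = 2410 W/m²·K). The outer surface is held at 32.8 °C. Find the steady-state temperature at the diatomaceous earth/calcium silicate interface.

T = 225 °C

Series thermal resistances, inner to outer:
  R_conv,in = 1/(4πr²h) = 1/(4π·0.337²·2410) = 2.907×10^-4 K/W
  R_brass = (1/0.337 − 1/0.350)/(4πk) = 0.1102/(4π·110) = 7.973×10^-5 K/W
  R_diatomaceous earth = (1/0.350 − 1/0.538)/(4πk) = 0.9984/(4π·0.0871) = 0.9122 K/W
  R_calcium silicate = (1/0.538 − 1/0.907)/(4πk) = 0.7562/(4π·0.0513) = 1.173 K/W
ΣR = 2.907×10^-4 + 7.973×10^-5 + 0.9122 + 1.173 = 2.086 K/W
Q = ΔT/ΣR = (375 °C − 32.8 °C)/2.086 = 164.0 W
From the inner boundary to the diatomaceous earth/calcium silicate interface, ΣR_partial = 0.9126 K/W.
T_interface = T_in − Q·ΣR_partial = 375 °C − (164.0)(0.9126) = 225 °C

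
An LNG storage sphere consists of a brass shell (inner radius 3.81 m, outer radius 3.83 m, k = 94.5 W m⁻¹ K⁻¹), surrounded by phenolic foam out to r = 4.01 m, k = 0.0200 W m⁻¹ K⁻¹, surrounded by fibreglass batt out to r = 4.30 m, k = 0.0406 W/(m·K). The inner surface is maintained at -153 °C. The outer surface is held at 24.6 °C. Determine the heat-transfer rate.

Q = 2.23 kW

Series thermal resistances, inner to outer:
  R_brass = (1/3.81 − 1/3.83)/(4πk) = 0.001371/(4π·94.5) = 1.154×10^-6 K/W
  R_phenolic foam = (1/3.83 − 1/4.01)/(4πk) = 0.01172/(4π·0.0200) = 0.04663 K/W
  R_fibreglass batt = (1/4.01 − 1/4.30)/(4πk) = 0.01682/(4π·0.0406) = 0.03296 K/W
ΣR = 1.154×10^-6 + 0.04663 + 0.03296 = 0.07959 K/W
Q = ΔT/ΣR = (-153 °C − 24.6 °C)/0.07959 = -2230 W
(Negative Q ⇒ heat flows inward; heat gain = 2230 W.)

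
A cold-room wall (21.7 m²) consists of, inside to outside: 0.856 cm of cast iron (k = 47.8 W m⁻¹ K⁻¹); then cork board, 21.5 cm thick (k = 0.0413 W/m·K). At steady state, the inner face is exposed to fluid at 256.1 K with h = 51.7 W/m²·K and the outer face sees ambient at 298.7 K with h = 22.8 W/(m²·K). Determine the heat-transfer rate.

Q = 175 W

Resistance network (inner→outer):
  R_conv,in = 1/(hA) = 1/(51.7·21.7) = 8.914×10^-4 K/W
  R_cast iron = L/(kA) = 0.00856/(47.8·21.7) = 8.253×10^-6 K/W
  R_cork board = L/(kA) = 0.215/(0.0413·21.7) = 0.2399 K/W
  R_conv,out = 1/(hA) = 1/(22.8·21.7) = 0.002021 K/W
ΣR = 8.914×10^-4 + 8.253×10^-6 + 0.2399 + 0.002021 = 0.2428 K/W
Q = ΔT/ΣR = (256.1 K − 298.7 K)/0.2428 = -175 W
(Negative Q ⇒ heat flows inward; heat gain = 175 W.)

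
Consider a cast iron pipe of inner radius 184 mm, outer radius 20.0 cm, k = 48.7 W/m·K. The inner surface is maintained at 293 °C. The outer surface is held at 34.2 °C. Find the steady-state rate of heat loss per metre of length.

Q' = 2πk·ΔT/ln(r₂/r₁) = 2π × 48.7 × 258.8 / ln(0.200/0.184) = 9.50×10^5 W/m

Q' = 950 kW/m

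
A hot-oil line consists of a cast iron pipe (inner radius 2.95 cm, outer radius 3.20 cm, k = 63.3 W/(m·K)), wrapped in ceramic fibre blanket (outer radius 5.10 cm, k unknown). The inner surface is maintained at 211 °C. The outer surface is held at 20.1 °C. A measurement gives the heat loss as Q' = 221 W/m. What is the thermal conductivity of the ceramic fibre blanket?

ΣR = ΔT/Q' = |211 − 20.1|/221 = 0.8638 m·K/W
Known resistances:
  R'_cast iron = ln(0.0320/0.0295)/(2πk) = 0.08135/(2π·63.3) = 2.045×10^-4 m·K/W
R_ceramic fibre blanket = ΣR − ΣR_known = 0.8638 − 2.045×10^-4 = 0.8636 m·K/W
ln(r₂/r₁)/(2πk) = 0.8636 ⇒ k = 0.4661/(2π·0.8636) = 0.0859 W/m·K

k = 0.0859 W/m·K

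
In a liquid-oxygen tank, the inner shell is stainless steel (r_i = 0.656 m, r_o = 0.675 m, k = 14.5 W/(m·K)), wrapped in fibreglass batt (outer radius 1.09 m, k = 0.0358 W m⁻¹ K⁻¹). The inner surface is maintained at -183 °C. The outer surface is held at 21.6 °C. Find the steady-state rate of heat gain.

Q = 163 W

Treat each layer as a resistance in series:
  R_stainless steel = (1/0.656 − 1/0.675)/(4πk) = 0.04291/(4π·14.5) = 2.355×10^-4 K/W
  R_fibreglass batt = (1/0.675 − 1/1.09)/(4πk) = 0.5641/(4π·0.0358) = 1.254 K/W
ΣR = 2.355×10^-4 + 1.254 = 1.254 K/W
Q = ΔT/ΣR = (-183 °C − 21.6 °C)/1.254 = -163 W
(Negative Q ⇒ heat flows inward; heat gain = 163 W.)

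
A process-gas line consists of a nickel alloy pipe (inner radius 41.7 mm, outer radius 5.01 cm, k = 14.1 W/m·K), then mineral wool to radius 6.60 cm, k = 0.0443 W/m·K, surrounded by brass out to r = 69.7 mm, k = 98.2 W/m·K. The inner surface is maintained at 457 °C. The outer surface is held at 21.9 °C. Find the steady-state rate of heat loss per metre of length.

Q' = 438 W/m

Series thermal resistances, inner to outer:
  R'_nickel alloy = ln(0.0501/0.0417)/(2πk) = 0.1835/(2π·14.1) = 0.002071 m·K/W
  R'_mineral wool = ln(0.0660/0.0501)/(2πk) = 0.2756/(2π·0.0443) = 0.9903 m·K/W
  R'_brass = ln(0.0697/0.0660)/(2πk) = 0.05455/(2π·98.2) = 8.840×10^-5 m·K/W
ΣR = 0.002071 + 0.9903 + 8.840×10^-5 = 0.9925 m·K/W
Q' = ΔT/ΣR = (457 °C − 21.9 °C)/0.9925 = 438 W/m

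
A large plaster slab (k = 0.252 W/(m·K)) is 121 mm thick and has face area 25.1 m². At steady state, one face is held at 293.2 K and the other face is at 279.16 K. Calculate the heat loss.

Q = 734 W

Q = kA·ΔT/L = 0.252 × 25.1 × |293.2 K − 279.16 K| / 0.121 = 734 W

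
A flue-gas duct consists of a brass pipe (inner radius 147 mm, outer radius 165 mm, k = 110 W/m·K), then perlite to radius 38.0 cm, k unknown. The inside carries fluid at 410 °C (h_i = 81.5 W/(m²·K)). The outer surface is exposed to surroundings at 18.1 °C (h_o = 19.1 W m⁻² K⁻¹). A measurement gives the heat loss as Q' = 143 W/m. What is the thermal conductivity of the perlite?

k = 0.0491 W/m·K

ΣR = ΔT/Q' = |410 − 18.1|/143 = 2.741 m·K/W
Known resistances:
  R'_conv,in = 1/(2πr h) = 1/(2π·0.147·81.5) = 0.01328 m·K/W
  R'_brass = ln(0.165/0.147)/(2πk) = 0.1155/(2π·110) = 1.671×10^-4 m·K/W
  R'_conv,out = 1/(2πr h) = 1/(2π·0.380·19.1) = 0.02193 m·K/W
R_perlite = ΣR − ΣR_known = 2.741 − 0.03538 = 2.706 m·K/W
ln(r₂/r₁)/(2πk) = 2.706 ⇒ k = 0.8342/(2π·2.706) = 0.0491 W/m·K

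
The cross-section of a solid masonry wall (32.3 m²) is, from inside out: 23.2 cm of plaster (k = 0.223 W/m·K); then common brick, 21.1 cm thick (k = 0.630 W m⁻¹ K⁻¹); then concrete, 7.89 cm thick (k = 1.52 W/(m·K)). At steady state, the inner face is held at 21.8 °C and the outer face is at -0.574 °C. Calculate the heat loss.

Q = 506 W

Resistance network (inner→outer):
  R_plaster = L/(kA) = 0.232/(0.223·32.3) = 0.03221 K/W
  R_common brick = L/(kA) = 0.211/(0.630·32.3) = 0.01037 K/W
  R_concrete = L/(kA) = 0.0789/(1.52·32.3) = 0.001607 K/W
ΣR = 0.03221 + 0.01037 + 0.001607 = 0.04419 K/W
Q = ΔT/ΣR = (21.8 °C − -0.574 °C)/0.04419 = 506 W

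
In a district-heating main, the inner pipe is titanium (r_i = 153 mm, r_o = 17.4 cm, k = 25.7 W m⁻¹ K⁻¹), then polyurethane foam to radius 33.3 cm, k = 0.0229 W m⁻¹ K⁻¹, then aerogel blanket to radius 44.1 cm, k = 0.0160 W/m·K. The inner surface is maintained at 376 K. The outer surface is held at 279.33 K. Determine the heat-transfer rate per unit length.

Resistance network (inner→outer):
  R'_titanium = ln(0.174/0.153)/(2πk) = 0.1286/(2π·25.7) = 7.965×10^-4 m·K/W
  R'_polyurethane foam = ln(0.333/0.174)/(2πk) = 0.6491/(2π·0.0229) = 4.511 m·K/W
  R'_aerogel blanket = ln(0.441/0.333)/(2πk) = 0.2809/(2π·0.0160) = 2.794 m·K/W
ΣR = 7.965×10^-4 + 4.511 + 2.794 = 7.306 m·K/W
Q' = ΔT/ΣR = (376 K − 279.33 K)/7.306 = 13.2 W/m

Q' = 13.2 W/m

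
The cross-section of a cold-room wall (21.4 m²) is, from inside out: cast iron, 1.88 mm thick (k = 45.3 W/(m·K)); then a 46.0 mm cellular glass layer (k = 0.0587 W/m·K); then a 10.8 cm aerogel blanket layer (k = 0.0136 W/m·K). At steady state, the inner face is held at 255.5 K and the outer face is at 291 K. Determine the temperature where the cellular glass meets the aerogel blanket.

Series thermal resistances, inner to outer:
  R_cast iron = L/(kA) = 0.00188/(45.3·21.4) = 1.939×10^-6 K/W
  R_cellular glass = L/(kA) = 0.0460/(0.0587·21.4) = 0.03662 K/W
  R_aerogel blanket = L/(kA) = 0.108/(0.0136·21.4) = 0.3711 K/W
ΣR = 1.939×10^-6 + 0.03662 + 0.3711 = 0.4077 K/W
Q = ΔT/ΣR = (255.5 K − 291 K)/0.4077 = -87.07 W
From the inner boundary to the cellular glass/aerogel blanket interface, ΣR_partial = 0.03662 K/W.
T_interface = T_in − Q·ΣR_partial = 255.5 K − (-87.07)(0.03662) = 258.7 K

T = 258.7 K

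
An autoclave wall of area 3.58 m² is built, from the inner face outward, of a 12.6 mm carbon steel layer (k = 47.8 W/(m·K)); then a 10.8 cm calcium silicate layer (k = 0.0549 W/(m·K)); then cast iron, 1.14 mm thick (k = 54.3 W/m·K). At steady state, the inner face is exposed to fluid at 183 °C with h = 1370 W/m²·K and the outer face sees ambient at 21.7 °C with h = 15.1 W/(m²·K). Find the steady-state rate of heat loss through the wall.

Series thermal resistances, inner to outer:
  R_conv,in = 1/(hA) = 1/(1370·3.58) = 2.039×10^-4 K/W
  R_carbon steel = L/(kA) = 0.0126/(47.8·3.58) = 7.363×10^-5 K/W
  R_calcium silicate = L/(kA) = 0.108/(0.0549·3.58) = 0.5495 K/W
  R_cast iron = L/(kA) = 0.00114/(54.3·3.58) = 5.864×10^-6 K/W
  R_conv,out = 1/(hA) = 1/(15.1·3.58) = 0.01850 K/W
ΣR = 2.039×10^-4 + 7.363×10^-5 + 0.5495 + 5.864×10^-6 + 0.01850 = 0.5683 K/W
Q = ΔT/ΣR = (183 °C − 21.7 °C)/0.5683 = 284 W

Q = 284 W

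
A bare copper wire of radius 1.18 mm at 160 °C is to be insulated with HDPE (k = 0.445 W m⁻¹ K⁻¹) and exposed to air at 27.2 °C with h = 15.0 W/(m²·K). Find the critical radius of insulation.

For a cylinder, r_cr = k_ins/h = 0.445/15.0 = 0.0297 m = 2.97 cm

r_cr = 2.97 cm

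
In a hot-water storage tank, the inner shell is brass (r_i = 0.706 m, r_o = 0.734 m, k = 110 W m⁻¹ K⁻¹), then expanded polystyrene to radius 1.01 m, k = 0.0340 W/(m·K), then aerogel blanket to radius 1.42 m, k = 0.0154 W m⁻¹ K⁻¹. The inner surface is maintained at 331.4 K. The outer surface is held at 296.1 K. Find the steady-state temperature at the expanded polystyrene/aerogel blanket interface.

T = 318.3 K

Series thermal resistances, inner to outer:
  R_brass = (1/0.706 − 1/0.734)/(4πk) = 0.05403/(4π·110) = 3.909×10^-5 K/W
  R_expanded polystyrene = (1/0.734 − 1/1.01)/(4πk) = 0.3723/(4π·0.0340) = 0.8714 K/W
  R_aerogel blanket = (1/1.01 − 1/1.42)/(4πk) = 0.2859/(4π·0.0154) = 1.477 K/W
ΣR = 3.909×10^-5 + 0.8714 + 1.477 = 2.348 K/W
Q = ΔT/ΣR = (331.4 K − 296.1 K)/2.348 = 15.03 W
From the inner boundary to the expanded polystyrene/aerogel blanket interface, ΣR_partial = 0.8714 K/W.
T_interface = T_in − Q·ΣR_partial = 331.4 K − (15.03)(0.8714) = 318.3 K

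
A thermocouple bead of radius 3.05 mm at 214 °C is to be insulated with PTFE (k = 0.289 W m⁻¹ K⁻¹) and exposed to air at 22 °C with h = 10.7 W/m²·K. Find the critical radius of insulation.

For a sphere, r_cr = 2k_ins/h = 2·0.289/10.7 = 0.0540 m = 5.40 cm

r_cr = 5.40 cm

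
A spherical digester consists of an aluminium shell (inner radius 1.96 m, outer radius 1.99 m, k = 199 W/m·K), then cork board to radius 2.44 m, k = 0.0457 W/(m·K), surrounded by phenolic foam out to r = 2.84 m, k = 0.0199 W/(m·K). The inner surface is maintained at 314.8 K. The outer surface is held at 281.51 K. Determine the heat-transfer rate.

Treat each layer as a resistance in series:
  R_aluminium = (1/1.96 − 1/1.99)/(4πk) = 0.007692/(4π·199) = 3.076×10^-6 K/W
  R_cork board = (1/1.99 − 1/2.44)/(4πk) = 0.09268/(4π·0.0457) = 0.1614 K/W
  R_phenolic foam = (1/2.44 − 1/2.84)/(4πk) = 0.05772/(4π·0.0199) = 0.2308 K/W
ΣR = 3.076×10^-6 + 0.1614 + 0.2308 = 0.3922 K/W
Q = ΔT/ΣR = (314.8 K − 281.51 K)/0.3922 = 84.9 W

Q = 84.9 W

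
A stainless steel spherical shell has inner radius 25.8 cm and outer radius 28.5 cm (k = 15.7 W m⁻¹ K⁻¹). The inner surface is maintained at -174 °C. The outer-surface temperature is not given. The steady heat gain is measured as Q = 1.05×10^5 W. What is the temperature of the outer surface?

T_out = 21.4 °C

Sum the resistances:
  R_stainless steel = (1/0.258 − 1/0.285)/(4πk) = 0.3672/(4π·15.7) = 0.001861 K/W
ΣR = 0.001861 K/W
ΔT = Q·ΣR = 1.05×10^5 × 0.001861 = 195.4 K
Heat flows inward, so T_out = T_in + ΔT = -174 + 195.4 = 21.4 °C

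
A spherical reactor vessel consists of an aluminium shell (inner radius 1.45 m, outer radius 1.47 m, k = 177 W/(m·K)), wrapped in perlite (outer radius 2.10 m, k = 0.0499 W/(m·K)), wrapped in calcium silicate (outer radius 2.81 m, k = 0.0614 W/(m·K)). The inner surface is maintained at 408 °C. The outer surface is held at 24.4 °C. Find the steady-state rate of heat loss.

Q = 797 W

Resistance network (inner→outer):
  R_aluminium = (1/1.45 − 1/1.47)/(4πk) = 0.009383/(4π·177) = 4.219×10^-6 K/W
  R_perlite = (1/1.47 − 1/2.10)/(4πk) = 0.2041/(4π·0.0499) = 0.3255 K/W
  R_calcium silicate = (1/2.10 − 1/2.81)/(4πk) = 0.1203/(4π·0.0614) = 0.1559 K/W
ΣR = 4.219×10^-6 + 0.3255 + 0.1559 = 0.4814 K/W
Q = ΔT/ΣR = (408 °C − 24.4 °C)/0.4814 = 797 W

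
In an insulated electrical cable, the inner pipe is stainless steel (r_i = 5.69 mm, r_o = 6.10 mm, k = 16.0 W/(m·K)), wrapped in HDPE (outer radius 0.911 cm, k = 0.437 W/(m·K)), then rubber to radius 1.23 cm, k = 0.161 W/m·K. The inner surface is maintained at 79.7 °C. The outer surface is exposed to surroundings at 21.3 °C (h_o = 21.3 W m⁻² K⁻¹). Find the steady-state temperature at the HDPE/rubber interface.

T = 71.5 °C

Treat each layer as a resistance in series:
  R'_stainless steel = ln(0.00610/0.00569)/(2πk) = 0.06958/(2π·16.0) = 6.921×10^-4 m·K/W
  R'_HDPE = ln(0.00911/0.00610)/(2πk) = 0.4011/(2π·0.437) = 0.1461 m·K/W
  R'_rubber = ln(0.0123/0.00911)/(2πk) = 0.3002/(2π·0.161) = 0.2968 m·K/W
  R'_conv,out = 1/(2πr h) = 1/(2π·0.0123·21.3) = 0.6075 m·K/W
ΣR = 6.921×10^-4 + 0.1461 + 0.2968 + 0.6075 = 1.051 m·K/W
Q' = ΔT/ΣR = (79.7 °C − 21.3 °C)/1.051 = 55.57 W/m
From the inner boundary to the HDPE/rubber interface, ΣR_partial = 0.1468 m·K/W.
T_interface = T_in − Q'·ΣR_partial = 79.7 °C − (55.57)(0.1468) = 71.5 °C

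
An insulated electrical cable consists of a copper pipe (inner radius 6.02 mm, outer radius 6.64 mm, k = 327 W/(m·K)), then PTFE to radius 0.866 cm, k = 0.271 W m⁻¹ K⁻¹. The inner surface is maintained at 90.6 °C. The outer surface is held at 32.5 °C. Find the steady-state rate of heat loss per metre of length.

Resistance network (inner→outer):
  R'_copper = ln(0.00664/0.00602)/(2πk) = 0.09802/(2π·327) = 4.771×10^-5 m·K/W
  R'_PTFE = ln(0.00866/0.00664)/(2πk) = 0.2656/(2π·0.271) = 0.1560 m·K/W
ΣR = 4.771×10^-5 + 0.1560 = 0.1560 m·K/W
Q' = ΔT/ΣR = (90.6 °C − 32.5 °C)/0.1560 = 372 W/m

Q' = 372 W/m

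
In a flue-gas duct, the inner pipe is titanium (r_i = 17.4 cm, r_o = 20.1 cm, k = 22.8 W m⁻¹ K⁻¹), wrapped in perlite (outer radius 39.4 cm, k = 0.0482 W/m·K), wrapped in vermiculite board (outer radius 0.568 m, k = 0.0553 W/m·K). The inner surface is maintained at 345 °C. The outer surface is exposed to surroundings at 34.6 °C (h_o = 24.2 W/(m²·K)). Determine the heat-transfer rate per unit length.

Q' = 94.4 W/m

Resistance network (inner→outer):
  R'_titanium = ln(0.201/0.174)/(2πk) = 0.1442/(2π·22.8) = 0.001007 m·K/W
  R'_perlite = ln(0.394/0.201)/(2πk) = 0.6730/(2π·0.0482) = 2.222 m·K/W
  R'_vermiculite board = ln(0.568/0.394)/(2πk) = 0.3658/(2π·0.0553) = 1.053 m·K/W
  R'_conv,out = 1/(2πr h) = 1/(2π·0.568·24.2) = 0.01158 m·K/W
ΣR = 0.001007 + 2.222 + 1.053 + 0.01158 = 3.288 m·K/W
Q' = ΔT/ΣR = (345 °C − 34.6 °C)/3.288 = 94.4 W/m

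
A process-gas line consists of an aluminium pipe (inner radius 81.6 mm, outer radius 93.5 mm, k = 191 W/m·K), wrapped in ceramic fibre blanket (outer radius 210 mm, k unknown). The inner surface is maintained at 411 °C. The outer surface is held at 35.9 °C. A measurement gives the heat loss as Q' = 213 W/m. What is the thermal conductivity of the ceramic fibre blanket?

ΣR = ΔT/Q' = |411 − 35.9|/213 = 1.761 m·K/W
Known resistances:
  R'_aluminium = ln(0.0935/0.0816)/(2πk) = 0.1361/(2π·191) = 1.134×10^-4 m·K/W
R_ceramic fibre blanket = ΣR − ΣR_known = 1.761 − 1.134×10^-4 = 1.761 m·K/W
ln(r₂/r₁)/(2πk) = 1.761 ⇒ k = 0.8091/(2π·1.761) = 0.0731 W/m·K

k = 0.0731 W/m·K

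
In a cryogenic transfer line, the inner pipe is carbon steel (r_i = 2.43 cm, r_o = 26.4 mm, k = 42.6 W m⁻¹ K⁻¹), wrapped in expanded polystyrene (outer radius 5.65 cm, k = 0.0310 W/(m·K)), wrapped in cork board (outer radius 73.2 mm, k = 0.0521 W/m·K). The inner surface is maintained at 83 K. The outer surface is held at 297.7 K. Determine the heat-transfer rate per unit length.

Series thermal resistances, inner to outer:
  R'_carbon steel = ln(0.0264/0.0243)/(2πk) = 0.08289/(2π·42.6) = 3.097×10^-4 m·K/W
  R'_expanded polystyrene = ln(0.0565/0.0264)/(2πk) = 0.7609/(2π·0.0310) = 3.906 m·K/W
  R'_cork board = ln(0.0732/0.0565)/(2πk) = 0.2590/(2π·0.0521) = 0.7911 m·K/W
ΣR = 3.097×10^-4 + 3.906 + 0.7911 = 4.697 m·K/W
Q' = ΔT/ΣR = (83 K − 297.7 K)/4.697 = -45.7 W/m
(Negative Q' ⇒ heat flows inward; heat gain = 45.7 W/m.)

Q' = 45.7 W/m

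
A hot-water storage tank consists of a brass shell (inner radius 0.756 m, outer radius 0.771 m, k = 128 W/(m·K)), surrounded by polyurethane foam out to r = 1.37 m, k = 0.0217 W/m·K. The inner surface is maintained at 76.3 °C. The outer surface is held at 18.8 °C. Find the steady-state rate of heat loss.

Q = 27.6 W

Resistance network (inner→outer):
  R_brass = (1/0.756 − 1/0.771)/(4πk) = 0.02573/(4π·128) = 1.600×10^-5 K/W
  R_polyurethane foam = (1/0.771 − 1/1.37)/(4πk) = 0.5671/(4π·0.0217) = 2.080 K/W
ΣR = 1.600×10^-5 + 2.080 = 2.080 K/W
Q = ΔT/ΣR = (76.3 °C − 18.8 °C)/2.080 = 27.6 W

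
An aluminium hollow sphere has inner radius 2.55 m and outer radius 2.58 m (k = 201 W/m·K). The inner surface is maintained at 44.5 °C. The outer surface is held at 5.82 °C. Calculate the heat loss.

Q = 4πk·ΔT/(1/r₁ − 1/r₂) = 4π × 201 × 38.68 / (1/2.55 − 1/2.58) = 2.14×10^7 W

Q = 2.14×10^7 W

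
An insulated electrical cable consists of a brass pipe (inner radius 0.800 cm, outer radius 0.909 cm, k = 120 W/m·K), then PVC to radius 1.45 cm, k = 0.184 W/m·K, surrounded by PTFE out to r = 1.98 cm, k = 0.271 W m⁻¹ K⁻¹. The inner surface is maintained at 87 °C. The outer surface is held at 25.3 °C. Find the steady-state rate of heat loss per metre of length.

Treat each layer as a resistance in series:
  R'_brass = ln(0.00909/0.00800)/(2πk) = 0.1277/(2π·120) = 1.694×10^-4 m·K/W
  R'_PVC = ln(0.0145/0.00909)/(2πk) = 0.4670/(2π·0.184) = 0.4039 m·K/W
  R'_PTFE = ln(0.0198/0.0145)/(2πk) = 0.3115/(2π·0.271) = 0.1830 m·K/W
ΣR = 1.694×10^-4 + 0.4039 + 0.1830 = 0.5871 m·K/W
Q' = ΔT/ΣR = (87 °C − 25.3 °C)/0.5871 = 105 W/m

Q' = 105 W/m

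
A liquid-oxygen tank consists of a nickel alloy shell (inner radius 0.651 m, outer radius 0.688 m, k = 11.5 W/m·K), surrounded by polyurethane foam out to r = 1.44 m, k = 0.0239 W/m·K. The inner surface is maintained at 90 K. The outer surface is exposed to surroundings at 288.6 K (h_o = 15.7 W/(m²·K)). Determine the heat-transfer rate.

Q = 78.5 W

Series thermal resistances, inner to outer:
  R_nickel alloy = (1/0.651 − 1/0.688)/(4πk) = 0.08261/(4π·11.5) = 5.716×10^-4 K/W
  R_polyurethane foam = (1/0.688 − 1/1.44)/(4πk) = 0.7590/(4π·0.0239) = 2.527 K/W
  R_conv,out = 1/(4πr²h) = 1/(4π·1.44²·15.7) = 0.002444 K/W
ΣR = 5.716×10^-4 + 2.527 + 0.002444 = 2.530 K/W
Q = ΔT/ΣR = (90 K − 288.6 K)/2.530 = -78.5 W
(Negative Q ⇒ heat flows inward; heat gain = 78.5 W.)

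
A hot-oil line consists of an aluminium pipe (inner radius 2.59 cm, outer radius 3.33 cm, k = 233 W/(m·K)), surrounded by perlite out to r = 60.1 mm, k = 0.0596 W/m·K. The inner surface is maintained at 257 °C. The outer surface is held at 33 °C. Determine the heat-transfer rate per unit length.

Resistance network (inner→outer):
  R'_aluminium = ln(0.0333/0.0259)/(2πk) = 0.2513/(2π·233) = 1.717×10^-4 m·K/W
  R'_perlite = ln(0.0601/0.0333)/(2πk) = 0.5905/(2π·0.0596) = 1.577 m·K/W
ΣR = 1.717×10^-4 + 1.577 = 1.577 m·K/W
Q' = ΔT/ΣR = (257 °C − 33 °C)/1.577 = 142 W/m

Q' = 142 W/m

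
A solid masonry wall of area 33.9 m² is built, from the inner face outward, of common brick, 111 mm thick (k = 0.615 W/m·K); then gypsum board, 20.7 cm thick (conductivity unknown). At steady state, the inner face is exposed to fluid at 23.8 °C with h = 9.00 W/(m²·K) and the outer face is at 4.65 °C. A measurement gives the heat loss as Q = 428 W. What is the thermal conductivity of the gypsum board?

ΣR = ΔT/Q = |23.8 − 4.65|/428 = 0.04474 K/W
Known resistances:
  R_conv,in = 1/(hA) = 1/(9.00·33.9) = 0.003278 K/W
  R_common brick = L/(kA) = 0.111/(0.615·33.9) = 0.005324 K/W
R_gypsum board = ΣR − ΣR_known = 0.04474 − 0.008602 = 0.03614 K/W
L/(kA) = 0.03614 ⇒ k = 0.207/(0.03614·33.9) = 0.169 W/m·K

k = 0.169 W/m·K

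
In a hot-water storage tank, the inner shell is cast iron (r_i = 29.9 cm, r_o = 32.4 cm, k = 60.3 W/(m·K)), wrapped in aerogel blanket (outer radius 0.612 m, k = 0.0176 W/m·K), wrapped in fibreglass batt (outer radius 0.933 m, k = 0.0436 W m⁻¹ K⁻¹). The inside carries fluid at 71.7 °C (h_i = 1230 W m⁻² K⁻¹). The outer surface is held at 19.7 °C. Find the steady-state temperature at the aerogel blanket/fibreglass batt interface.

Resistance network (inner→outer):
  R_conv,in = 1/(4πr²h) = 1/(4π·0.299²·1230) = 7.237×10^-4 K/W
  R_cast iron = (1/0.299 − 1/0.324)/(4πk) = 0.2581/(4π·60.3) = 3.406×10^-4 K/W
  R_aerogel blanket = (1/0.324 − 1/0.612)/(4πk) = 1.452/(4π·0.0176) = 6.567 K/W
  R_fibreglass batt = (1/0.612 − 1/0.933)/(4πk) = 0.5622/(4π·0.0436) = 1.026 K/W
ΣR = 7.237×10^-4 + 3.406×10^-4 + 6.567 + 1.026 = 7.594 K/W
Q = ΔT/ΣR = (71.7 °C − 19.7 °C)/7.594 = 6.848 W
From the inner boundary to the aerogel blanket/fibreglass batt interface, ΣR_partial = 6.568 K/W.
T_interface = T_in − Q·ΣR_partial = 71.7 °C − (6.848)(6.568) = 26.7 °C

T = 26.7 °C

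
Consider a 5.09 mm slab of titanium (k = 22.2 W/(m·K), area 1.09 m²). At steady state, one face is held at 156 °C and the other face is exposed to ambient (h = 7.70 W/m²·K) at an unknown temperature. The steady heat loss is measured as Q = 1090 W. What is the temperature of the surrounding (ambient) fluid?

T_out = 25.9 °C

Series resistances:
  R_titanium = L/(kA) = 0.00509/(22.2·1.09) = 2.103×10^-4 K/W
  R_conv,out = 1/(hA) = 1/(7.70·1.09) = 0.1191 K/W
ΣR = 0.1194 K/W
ΔT = Q·ΣR = 1090 × 0.1194 = 130.1 K
Heat flows outward, so T_out = T_in − ΔT = 156 − 130.1 = 25.9 °C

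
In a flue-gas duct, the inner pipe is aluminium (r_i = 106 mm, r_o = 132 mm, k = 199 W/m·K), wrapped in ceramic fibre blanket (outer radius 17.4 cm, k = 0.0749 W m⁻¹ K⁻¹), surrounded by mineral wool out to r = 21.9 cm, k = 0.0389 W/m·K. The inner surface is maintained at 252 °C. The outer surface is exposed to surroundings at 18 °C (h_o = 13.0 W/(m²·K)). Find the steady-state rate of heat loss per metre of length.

Series thermal resistances, inner to outer:
  R'_aluminium = ln(0.132/0.106)/(2πk) = 0.2194/(2π·199) = 1.754×10^-4 m·K/W
  R'_ceramic fibre blanket = ln(0.174/0.132)/(2πk) = 0.2763/(2π·0.0749) = 0.5870 m·K/W
  R'_mineral wool = ln(0.219/0.174)/(2πk) = 0.2300/(2π·0.0389) = 0.9411 m·K/W
  R'_conv,out = 1/(2πr h) = 1/(2π·0.219·13.0) = 0.05590 m·K/W
ΣR = 1.754×10^-4 + 0.5870 + 0.9411 + 0.05590 = 1.584 m·K/W
Q' = ΔT/ΣR = (252 °C − 18 °C)/1.584 = 148 W/m

Q' = 148 W/m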